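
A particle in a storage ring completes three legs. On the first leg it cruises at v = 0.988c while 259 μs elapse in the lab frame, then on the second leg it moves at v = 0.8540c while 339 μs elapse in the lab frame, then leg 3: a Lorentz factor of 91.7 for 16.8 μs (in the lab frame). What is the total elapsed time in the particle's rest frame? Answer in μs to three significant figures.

τ = 217 μs

Leg 1: γ = 1/√(1 − 0.988²) = 1/√0.02386 = 6.474; τ_1 = 259/6.474 = 40.00 μs.
Leg 2: γ = 1/√(1 − 0.8540²) = 1/√0.2707 = 1.922; τ_2 = 339/1.922 = 176.4 μs.
Leg 3: γ = 91.7; τ_3 = 16.8/91.70 = 0.1832 μs.
Total: 40.00 + 176.4 + 0.1832 μs.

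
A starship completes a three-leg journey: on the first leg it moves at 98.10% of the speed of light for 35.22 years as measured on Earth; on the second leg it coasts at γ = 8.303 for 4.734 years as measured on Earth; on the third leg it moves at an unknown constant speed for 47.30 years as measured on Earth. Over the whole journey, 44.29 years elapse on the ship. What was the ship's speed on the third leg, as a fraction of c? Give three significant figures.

β = 0.626

Leg 1: β = 0.9810; γ = 1/√(1 − 0.9810²) = 1/√0.03764 = 5.154; τ_1 = 35.22/5.154 = 6.833 years.
Leg 2: γ = 8.303; τ_2 = 4.734/8.303 = 0.5702 years.
Leg 3: speed unknown; τ_3 = 47.30/γ_3.
Total proper time: 6.833 + 0.5702 + τ_3 = 44.29, so τ_3 = 44.29 − 7.403 = 36.89 years.
γ_3 = 47.30/36.89 = 1.282; β = √(1 − 1/γ²) = √0.3918.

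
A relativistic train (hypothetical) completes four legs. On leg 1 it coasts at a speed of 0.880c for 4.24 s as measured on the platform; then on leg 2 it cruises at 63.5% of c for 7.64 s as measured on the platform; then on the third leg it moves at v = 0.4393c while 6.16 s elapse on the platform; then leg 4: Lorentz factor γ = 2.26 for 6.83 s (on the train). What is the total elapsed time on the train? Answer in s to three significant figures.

τ = 20.3 s

Leg 1: γ = 1/√(1 − 0.880²) = 1/√0.2256 = 2.105; τ_1 = 4.24/2.105 = 2.014 s.
Leg 2: β = 0.635; γ = 1/√(1 − 0.635²) = 1/√0.5968 = 1.294; τ_2 = 7.64/1.294 = 5.902 s.
Leg 3: γ = 1/√(1 − 0.4393²) = 1/√0.8070 = 1.113; τ_3 = 6.16/1.113 = 5.534 s.
Leg 4: 6.83 s is already measured on the train.
Total: 2.014 + 5.902 + 5.534 + 6.830 s.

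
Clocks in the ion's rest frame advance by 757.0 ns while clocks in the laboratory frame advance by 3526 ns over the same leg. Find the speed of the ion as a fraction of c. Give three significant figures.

The proper time is measured in the ion's rest frame (both events occur at the ion's location); Δt is measured in the laboratory frame. γ = Δt/τ = 3526/757.0 = 4.658.
β = √(1 − 1/γ²) = √(1 − 0.04609) = √0.9539

v = 0.977c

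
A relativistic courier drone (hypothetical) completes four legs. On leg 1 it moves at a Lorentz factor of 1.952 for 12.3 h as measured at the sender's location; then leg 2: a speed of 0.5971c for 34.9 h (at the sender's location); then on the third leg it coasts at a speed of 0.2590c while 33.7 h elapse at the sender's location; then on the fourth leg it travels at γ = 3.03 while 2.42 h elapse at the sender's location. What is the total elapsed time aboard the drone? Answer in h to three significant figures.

τ = 67.6 h

Leg 1: γ = 1.952; τ_1 = 12.3/1.952 = 6.301 h.
Leg 2: γ = 1/√(1 − 0.5971²) = 1/√0.6435 = 1.247; τ_2 = 34.9/1.247 = 28.00 h.
Leg 3: γ = 1/√(1 − 0.2590²) = 1/√0.9329 = 1.035; τ_3 = 33.7/1.035 = 32.55 h.
Leg 4: γ = 3.03; τ_4 = 2.42/3.030 = 0.7987 h.
Total: 6.301 + 28.00 + 32.55 + 0.7987 h.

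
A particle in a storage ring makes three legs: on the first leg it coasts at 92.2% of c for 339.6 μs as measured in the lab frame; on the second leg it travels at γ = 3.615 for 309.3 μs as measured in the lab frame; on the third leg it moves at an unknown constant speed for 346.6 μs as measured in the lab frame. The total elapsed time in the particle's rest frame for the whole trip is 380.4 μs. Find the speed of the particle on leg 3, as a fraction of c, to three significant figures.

β = 0.882

Leg 1: β = 0.922; γ = 1/√(1 − 0.922²) = 1/√0.1499 = 2.583; τ_1 = 339.6/2.583 = 131.5 μs.
Leg 2: γ = 3.615; τ_2 = 309.3/3.615 = 85.56 μs.
Leg 3: speed unknown; τ_3 = 346.6/γ_3.
Total proper time: 131.5 + 85.56 + τ_3 = 380.4, so τ_3 = 380.4 − 217.0 = 163.4 μs.
γ_3 = 346.6/163.4 = 2.122; β = √(1 − 1/γ²) = √0.7779.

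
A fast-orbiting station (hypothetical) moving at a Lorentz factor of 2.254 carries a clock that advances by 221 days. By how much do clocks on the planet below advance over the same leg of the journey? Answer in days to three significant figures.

Δt = 498 days

γ = 2.254
The interval measured aboard the station is the proper time (both events occur at the same place in that frame); the lab-frame interval is Δt = γτ = 2.254 × 221 days.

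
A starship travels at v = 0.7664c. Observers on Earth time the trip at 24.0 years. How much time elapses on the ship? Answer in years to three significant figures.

γ = 1/√(1 − 0.7664²) = 1/√0.4126 = 1.557
The interval measured on Earth is the dilated one; the clock on the ship measures the proper time τ = Δt/γ = 24.0/1.557 years.

τ = 15.4 years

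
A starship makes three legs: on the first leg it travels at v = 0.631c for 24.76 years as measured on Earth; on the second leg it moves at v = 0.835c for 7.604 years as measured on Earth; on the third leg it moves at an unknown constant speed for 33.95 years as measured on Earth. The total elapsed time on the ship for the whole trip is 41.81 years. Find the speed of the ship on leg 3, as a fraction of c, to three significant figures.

β = 0.840

Leg 1: γ = 1/√(1 − 0.631²) = 1/√0.6018 = 1.289; τ_1 = 24.76/1.289 = 19.21 years.
Leg 2: γ = 1/√(1 − 0.835²) = 1/√0.3028 = 1.817; τ_2 = 7.604/1.817 = 4.184 years.
Leg 3: speed unknown; τ_3 = 33.95/γ_3.
Total proper time: 19.21 + 4.184 + τ_3 = 41.81, so τ_3 = 41.81 − 23.39 = 18.42 years.
γ_3 = 33.95/18.42 = 1.843; β = √(1 − 1/γ²) = √0.7057.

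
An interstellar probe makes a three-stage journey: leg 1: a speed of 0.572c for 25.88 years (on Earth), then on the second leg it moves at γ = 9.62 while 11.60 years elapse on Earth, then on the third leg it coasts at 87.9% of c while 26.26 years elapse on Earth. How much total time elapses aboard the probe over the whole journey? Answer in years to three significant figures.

Leg 1: γ = 1/√(1 − 0.572²) = 1/√0.6728 = 1.219; τ_1 = 25.88/1.219 = 21.23 years.
Leg 2: γ = 9.62; τ_2 = 11.60/9.620 = 1.206 years.
Leg 3: β = 0.879; γ = 1/√(1 − 0.879²) = 1/√0.2274 = 2.097; τ_3 = 26.26/2.097 = 12.52 years.
Total: 21.23 + 1.206 + 12.52 years.

τ = 35.0 years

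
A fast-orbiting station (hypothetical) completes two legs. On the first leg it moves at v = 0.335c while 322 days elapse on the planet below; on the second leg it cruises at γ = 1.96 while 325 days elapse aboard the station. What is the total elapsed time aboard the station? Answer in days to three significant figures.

Leg 1: γ = 1/√(1 − 0.335²) = 1/√0.8878 = 1.061; τ_1 = 322/1.061 = 303.4 days.
Leg 2: 325 days is already measured aboard the station.
Total: 303.4 + 325.0 days.

τ = 628 days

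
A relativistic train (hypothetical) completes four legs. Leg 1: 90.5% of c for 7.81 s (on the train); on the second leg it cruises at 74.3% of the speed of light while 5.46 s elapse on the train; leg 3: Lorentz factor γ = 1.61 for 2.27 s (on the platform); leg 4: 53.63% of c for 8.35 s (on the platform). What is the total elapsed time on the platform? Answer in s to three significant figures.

Leg 1: β = 0.905; γ = 1/√(1 − 0.905²) = 1/√0.1810 = 2.351; Δt_1 = 2.351 × 7.81 = 18.36 s.
Leg 2: β = 0.743; γ = 1/√(1 − 0.743²) = 1/√0.4480 = 1.494; Δt_2 = 1.494 × 5.46 = 8.158 s.
Leg 3: 2.27 s is already measured on the platform.
Leg 4: 8.35 s is already measured on the platform.
Total: 18.36 + 8.158 + 2.270 + 8.350 s.

Δt = 37.1 s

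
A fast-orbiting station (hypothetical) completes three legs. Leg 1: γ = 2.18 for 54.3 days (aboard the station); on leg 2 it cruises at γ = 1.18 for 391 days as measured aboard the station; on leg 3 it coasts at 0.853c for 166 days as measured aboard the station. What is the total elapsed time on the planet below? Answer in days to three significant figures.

Leg 1: γ = 2.18; Δt_1 = 2.180 × 54.3 = 118.4 days.
Leg 2: γ = 1.18; Δt_2 = 1.180 × 391 = 461.4 days.
Leg 3: γ = 1/√(1 − 0.853²) = 1/√0.2724 = 1.916; Δt_3 = 1.916 × 166 = 318.1 days.
Total: 118.4 + 461.4 + 318.1 days.

Δt = 898 days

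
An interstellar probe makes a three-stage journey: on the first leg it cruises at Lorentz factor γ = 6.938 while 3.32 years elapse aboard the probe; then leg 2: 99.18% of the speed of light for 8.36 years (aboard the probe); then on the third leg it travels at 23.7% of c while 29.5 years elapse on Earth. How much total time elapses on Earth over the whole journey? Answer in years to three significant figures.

Leg 1: γ = 6.938; Δt_1 = 6.938 × 3.32 = 23.03 years.
Leg 2: β = 0.9918; γ = 1/√(1 − 0.9918²) = 1/√0.01633 = 7.825; Δt_2 = 7.825 × 8.36 = 65.41 years.
Leg 3: 29.5 years is already measured on Earth.
Total: 23.03 + 65.41 + 29.50 years.

Δt = 118 years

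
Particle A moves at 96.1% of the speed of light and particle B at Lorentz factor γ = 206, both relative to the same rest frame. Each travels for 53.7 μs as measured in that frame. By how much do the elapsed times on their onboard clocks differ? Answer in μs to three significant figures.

|τ_A − τ_B| = 14.6 μs

A: β = 0.961; γ = 1/√(1 − 0.961²) = 1/√0.07648 = 3.616; τ_A = 53.7/3.616 = 14.85 μs.
B: γ = 206; τ_B = 53.7/206.0 = 0.2607 μs.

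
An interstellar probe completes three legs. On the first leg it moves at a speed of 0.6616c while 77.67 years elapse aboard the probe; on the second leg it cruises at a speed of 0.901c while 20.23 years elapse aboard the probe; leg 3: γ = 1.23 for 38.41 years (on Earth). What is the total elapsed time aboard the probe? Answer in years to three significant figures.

τ = 129 years

Leg 1: 77.67 years is already measured aboard the probe.
Leg 2: 20.23 years is already measured aboard the probe.
Leg 3: γ = 1.23; τ_3 = 38.41/1.230 = 31.23 years.
Total: 77.67 + 20.23 + 31.23 years.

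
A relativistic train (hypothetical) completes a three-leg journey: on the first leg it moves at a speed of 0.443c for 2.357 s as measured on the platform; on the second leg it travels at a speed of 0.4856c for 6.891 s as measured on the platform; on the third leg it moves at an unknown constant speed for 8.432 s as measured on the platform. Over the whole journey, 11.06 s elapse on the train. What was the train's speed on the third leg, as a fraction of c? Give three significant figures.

β = 0.938

Leg 1: γ = 1/√(1 − 0.443²) = 1/√0.8038 = 1.115; τ_1 = 2.357/1.115 = 2.113 s.
Leg 2: γ = 1/√(1 − 0.4856²) = 1/√0.7642 = 1.144; τ_2 = 6.891/1.144 = 6.024 s.
Leg 3: speed unknown; τ_3 = 8.432/γ_3.
Total proper time: 2.113 + 6.024 + τ_3 = 11.06, so τ_3 = 11.06 − 8.137 = 2.923 s.
γ_3 = 8.432/2.923 = 2.885; β = √(1 − 1/γ²) = √0.8798.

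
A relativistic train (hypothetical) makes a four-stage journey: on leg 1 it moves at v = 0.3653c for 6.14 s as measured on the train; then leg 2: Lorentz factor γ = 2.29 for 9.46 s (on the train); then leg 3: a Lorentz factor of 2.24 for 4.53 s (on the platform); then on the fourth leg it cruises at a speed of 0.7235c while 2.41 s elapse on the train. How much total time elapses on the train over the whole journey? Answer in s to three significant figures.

Leg 1: 6.14 s is already measured on the train.
Leg 2: 9.46 s is already measured on the train.
Leg 3: γ = 2.24; τ_3 = 4.53/2.240 = 2.022 s.
Leg 4: 2.41 s is already measured on the train.
Total: 6.140 + 9.460 + 2.022 + 2.410 s.

τ = 20.0 s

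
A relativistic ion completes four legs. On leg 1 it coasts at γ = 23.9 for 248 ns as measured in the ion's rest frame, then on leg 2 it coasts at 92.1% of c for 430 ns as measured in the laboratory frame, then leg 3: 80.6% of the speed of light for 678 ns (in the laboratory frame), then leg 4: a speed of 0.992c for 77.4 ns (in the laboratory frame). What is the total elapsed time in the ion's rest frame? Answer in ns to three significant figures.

τ = 827 ns

Leg 1: 248 ns is already measured in the ion's rest frame.
Leg 2: β = 0.921; γ = 1/√(1 − 0.921²) = 1/√0.1518 = 2.567; τ_2 = 430/2.567 = 167.5 ns.
Leg 3: β = 0.806; γ = 1/√(1 − 0.806²) = 1/√0.3504 = 1.689; τ_3 = 678/1.689 = 401.3 ns.
Leg 4: γ = 1/√(1 − 0.992²) = 1/√0.01594 = 7.922; τ_4 = 77.4/7.922 = 9.771 ns.
Total: 248.0 + 167.5 + 401.3 + 9.771 ns.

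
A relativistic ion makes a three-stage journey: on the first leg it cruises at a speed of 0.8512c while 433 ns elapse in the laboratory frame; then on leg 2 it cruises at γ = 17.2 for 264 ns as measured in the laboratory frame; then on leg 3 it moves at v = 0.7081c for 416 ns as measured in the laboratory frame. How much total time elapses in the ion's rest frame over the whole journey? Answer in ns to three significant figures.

τ = 536 ns

Leg 1: γ = 1/√(1 − 0.8512²) = 1/√0.2755 = 1.905; τ_1 = 433/1.905 = 227.3 ns.
Leg 2: γ = 17.2; τ_2 = 264/17.20 = 15.35 ns.
Leg 3: γ = 1/√(1 − 0.7081²) = 1/√0.4986 = 1.416; τ_3 = 416/1.416 = 293.7 ns.
Total: 227.3 + 15.35 + 293.7 ns.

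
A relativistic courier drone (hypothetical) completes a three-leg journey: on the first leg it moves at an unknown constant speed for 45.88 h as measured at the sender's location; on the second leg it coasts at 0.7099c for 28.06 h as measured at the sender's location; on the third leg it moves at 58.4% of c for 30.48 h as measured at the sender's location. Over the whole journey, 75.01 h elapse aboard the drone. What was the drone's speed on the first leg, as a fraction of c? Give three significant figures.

β = 0.747

Leg 1: speed unknown; τ_1 = 45.88/γ_1.
Leg 2: γ = 1/√(1 − 0.7099²) = 1/√0.4960 = 1.420; τ_2 = 28.06/1.420 = 19.76 h.
Leg 3: β = 0.584; γ = 1/√(1 − 0.584²) = 1/√0.6589 = 1.232; τ_3 = 30.48/1.232 = 24.74 h.
Total proper time: τ_1 + 19.76 + 24.74 = 75.01, so τ_1 = 75.01 − 44.50 = 30.51 h.
γ_1 = 45.88/30.51 = 1.504; β = √(1 − 1/γ²) = √0.5579.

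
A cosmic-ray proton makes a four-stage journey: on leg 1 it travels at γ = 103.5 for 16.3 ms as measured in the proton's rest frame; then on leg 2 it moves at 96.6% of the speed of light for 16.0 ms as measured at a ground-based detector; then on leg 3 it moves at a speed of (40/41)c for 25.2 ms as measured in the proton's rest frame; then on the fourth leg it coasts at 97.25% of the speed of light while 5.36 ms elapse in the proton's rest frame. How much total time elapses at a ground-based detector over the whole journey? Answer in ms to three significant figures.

Δt = 1840 ms

Leg 1: γ = 103.5; Δt_1 = 103.5 × 16.3 = 1687 ms.
Leg 2: 16.0 ms is already measured at a ground-based detector.
Leg 3: γ = 1/√(1 − (40/41)²) = 41/9 ≈ 4.556; Δt_3 = 4.556 × 25.2 = 114.8 ms.
Leg 4: β = 0.9725; γ = 1/√(1 − 0.9725²) = 1/√0.05424 = 4.294; Δt_4 = 4.294 × 5.36 = 23.01 ms.
Total: 1687 + 16.00 + 114.8 + 23.01 ms.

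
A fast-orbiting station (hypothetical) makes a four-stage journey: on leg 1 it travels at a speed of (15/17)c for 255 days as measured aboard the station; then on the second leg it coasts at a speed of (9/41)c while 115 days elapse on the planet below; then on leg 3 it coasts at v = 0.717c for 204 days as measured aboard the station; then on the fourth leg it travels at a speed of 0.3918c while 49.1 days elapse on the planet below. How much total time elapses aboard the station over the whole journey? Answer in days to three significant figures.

Leg 1: 255 days is already measured aboard the station.
Leg 2: γ = 1/√(1 − (9/41)²) = 41/40 = 1.025; τ_2 = 115/1.025 = 112.2 days.
Leg 3: 204 days is already measured aboard the station.
Leg 4: γ = 1/√(1 − 0.3918²) = 1/√0.8465 = 1.087; τ_4 = 49.1/1.087 = 45.17 days.
Total: 255.0 + 112.2 + 204.0 + 45.17 days.

τ = 616 days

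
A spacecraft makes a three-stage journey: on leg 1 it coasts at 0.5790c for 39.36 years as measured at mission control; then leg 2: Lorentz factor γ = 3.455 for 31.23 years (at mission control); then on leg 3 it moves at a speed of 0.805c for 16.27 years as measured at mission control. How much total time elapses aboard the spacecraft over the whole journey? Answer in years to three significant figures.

τ = 50.8 years

Leg 1: γ = 1/√(1 − 0.5790²) = 1/√0.6648 = 1.227; τ_1 = 39.36/1.227 = 32.09 years.
Leg 2: γ = 3.455; τ_2 = 31.23/3.455 = 9.039 years.
Leg 3: γ = 1/√(1 − 0.805²) = 1/√0.3520 = 1.686; τ_3 = 16.27/1.686 = 9.653 years.
Total: 32.09 + 9.039 + 9.653 years.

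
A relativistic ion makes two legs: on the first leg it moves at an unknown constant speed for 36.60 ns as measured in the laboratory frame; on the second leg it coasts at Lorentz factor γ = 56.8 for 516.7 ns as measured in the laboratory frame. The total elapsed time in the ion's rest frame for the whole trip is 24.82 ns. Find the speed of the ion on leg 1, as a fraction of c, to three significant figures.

Leg 1: speed unknown; τ_1 = 36.60/γ_1.
Leg 2: γ = 56.8; τ_2 = 516.7/56.80 = 9.097 ns.
Total proper time: τ_1 + 9.097 = 24.82, so τ_1 = 24.82 − 9.097 = 15.72 ns.
γ_1 = 36.60/15.72 = 2.328; β = √(1 − 1/γ²) = √0.8154.

β = 0.903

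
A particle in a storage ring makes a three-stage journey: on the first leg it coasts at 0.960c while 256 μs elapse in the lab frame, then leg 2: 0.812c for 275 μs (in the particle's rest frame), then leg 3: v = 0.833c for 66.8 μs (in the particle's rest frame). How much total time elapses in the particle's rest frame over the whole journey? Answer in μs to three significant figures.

τ = 413 μs

Leg 1: γ = 1/√(1 − 0.960²) = 25/7 ≈ 3.571; τ_1 = 256/3.571 = 71.68 μs.
Leg 2: 275 μs is already measured in the particle's rest frame.
Leg 3: 66.8 μs is already measured in the particle's rest frame.
Total: 71.68 + 275.0 + 66.80 μs.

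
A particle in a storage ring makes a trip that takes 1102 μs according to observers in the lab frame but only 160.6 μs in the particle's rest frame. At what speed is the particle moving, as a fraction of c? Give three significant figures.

The proper time is measured in the particle's rest frame (both events occur at the particle's location); Δt is measured in the lab frame. γ = Δt/τ = 1102/160.6 = 6.862.
β = √(1 − 1/γ²) = √(1 − 0.02124) = √0.9788

v = 0.989c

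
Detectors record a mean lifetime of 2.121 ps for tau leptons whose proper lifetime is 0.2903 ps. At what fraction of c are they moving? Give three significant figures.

v = 0.991c

γ = Δt/τ₀ = 2.121/0.2903 = 7.306
β = √(1 − 1/γ²) = √(1 − 0.01873) = √0.9813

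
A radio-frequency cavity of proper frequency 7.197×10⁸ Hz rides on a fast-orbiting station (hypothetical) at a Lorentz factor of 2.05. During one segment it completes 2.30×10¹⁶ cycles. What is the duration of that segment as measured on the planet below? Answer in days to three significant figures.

γ = 2.05
Proper time for N cycles: τ = N/f = 2.30×10¹⁶/(7.197×10⁸) = 3.196×10⁷ s = 369.9 days.
Lab-frame duration Δt = γτ = 2.050 × 369.9 = 758.3 days.

Δt = 758 days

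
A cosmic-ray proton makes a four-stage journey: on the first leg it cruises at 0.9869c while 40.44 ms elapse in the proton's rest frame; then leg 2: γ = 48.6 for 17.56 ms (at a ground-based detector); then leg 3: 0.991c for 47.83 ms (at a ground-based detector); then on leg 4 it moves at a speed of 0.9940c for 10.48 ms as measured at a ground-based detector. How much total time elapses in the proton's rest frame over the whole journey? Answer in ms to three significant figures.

Leg 1: 40.44 ms is already measured in the proton's rest frame.
Leg 2: γ = 48.6; τ_2 = 17.56/48.60 = 0.3613 ms.
Leg 3: γ = 1/√(1 − 0.991²) = 1/√0.01792 = 7.470; τ_3 = 47.83/7.470 = 6.403 ms.
Leg 4: γ = 1/√(1 − 0.9940²) = 1/√0.01196 = 9.142; τ_4 = 10.48/9.142 = 1.146 ms.
Total: 40.44 + 0.3613 + 6.403 + 1.146 ms.

τ = 48.4 ms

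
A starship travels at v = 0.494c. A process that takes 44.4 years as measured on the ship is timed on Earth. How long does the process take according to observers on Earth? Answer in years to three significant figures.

γ = 1/√(1 − 0.494²) = 1/√0.7560 = 1.150
The interval measured on the ship is the proper time (both events occur at the same place in that frame); the lab-frame interval is Δt = γτ = 1.150 × 44.4 years.

Δt = 51.1 years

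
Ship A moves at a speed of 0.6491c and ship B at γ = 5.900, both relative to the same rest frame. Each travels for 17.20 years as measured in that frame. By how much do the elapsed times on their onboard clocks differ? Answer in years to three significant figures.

A: γ = 1/√(1 − 0.6491²) = 1/√0.5787 = 1.315; τ_A = 17.20/1.315 = 13.08 years.
B: γ = 5.900; τ_B = 17.20/5.900 = 2.915 years.

|τ_A − τ_B| = 10.2 years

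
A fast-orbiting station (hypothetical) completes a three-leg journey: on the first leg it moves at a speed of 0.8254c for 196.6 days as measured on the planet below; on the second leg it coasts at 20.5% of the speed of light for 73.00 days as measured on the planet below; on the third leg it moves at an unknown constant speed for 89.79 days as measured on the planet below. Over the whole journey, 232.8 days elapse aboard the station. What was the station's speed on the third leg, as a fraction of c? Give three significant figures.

Leg 1: γ = 1/√(1 − 0.8254²) = 1/√0.3187 = 1.771; τ_1 = 196.6/1.771 = 111.0 days.
Leg 2: β = 0.205; γ = 1/√(1 − 0.205²) = 1/√0.9580 = 1.022; τ_2 = 73.00/1.022 = 71.45 days.
Leg 3: speed unknown; τ_3 = 89.79/γ_3.
Total proper time: 111.0 + 71.45 + τ_3 = 232.8, so τ_3 = 232.8 − 182.4 = 50.36 days.
γ_3 = 89.79/50.36 = 1.783; β = √(1 − 1/γ²) = √0.6854.

β = 0.828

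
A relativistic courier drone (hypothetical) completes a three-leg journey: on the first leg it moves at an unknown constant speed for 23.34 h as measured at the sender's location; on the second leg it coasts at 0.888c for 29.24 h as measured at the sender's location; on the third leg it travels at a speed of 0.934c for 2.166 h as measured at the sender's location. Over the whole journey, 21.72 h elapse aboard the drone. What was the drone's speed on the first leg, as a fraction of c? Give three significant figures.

β = 0.947

Leg 1: speed unknown; τ_1 = 23.34/γ_1.
Leg 2: γ = 1/√(1 − 0.888²) = 1/√0.2115 = 2.175; τ_2 = 29.24/2.175 = 13.45 h.
Leg 3: γ = 1/√(1 − 0.934²) = 1/√0.1276 = 2.799; τ_3 = 2.166/2.799 = 0.7739 h.
Total proper time: τ_1 + 13.45 + 0.7739 = 21.72, so τ_1 = 21.72 − 14.22 = 7.500 h.
γ_1 = 23.34/7.500 = 3.112; β = √(1 − 1/γ²) = √0.8967.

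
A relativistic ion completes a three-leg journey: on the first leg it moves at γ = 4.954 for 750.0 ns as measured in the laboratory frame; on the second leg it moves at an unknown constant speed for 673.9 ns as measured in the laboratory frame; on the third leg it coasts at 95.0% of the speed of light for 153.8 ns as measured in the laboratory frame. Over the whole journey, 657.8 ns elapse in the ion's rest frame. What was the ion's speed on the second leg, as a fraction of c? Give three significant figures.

β = 0.733

Leg 1: γ = 4.954; τ_1 = 750.0/4.954 = 151.4 ns.
Leg 2: speed unknown; τ_2 = 673.9/γ_2.
Leg 3: β = 0.950; γ = 1/√(1 − 0.950²) = 1/√0.09750 = 3.203; τ_3 = 153.8/3.203 = 48.02 ns.
Total proper time: 151.4 + τ_2 + 48.02 = 657.8, so τ_2 = 657.8 − 199.4 = 458.4 ns.
γ_2 = 673.9/458.4 = 1.470; β = √(1 − 1/γ²) = √0.5373.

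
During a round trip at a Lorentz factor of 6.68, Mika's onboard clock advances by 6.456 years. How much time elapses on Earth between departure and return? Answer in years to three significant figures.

γ = 6.68
Earth-frame duration is the dilated interval: Δt = γτ = 6.680 × 6.456 years.

Δt = 43.1 years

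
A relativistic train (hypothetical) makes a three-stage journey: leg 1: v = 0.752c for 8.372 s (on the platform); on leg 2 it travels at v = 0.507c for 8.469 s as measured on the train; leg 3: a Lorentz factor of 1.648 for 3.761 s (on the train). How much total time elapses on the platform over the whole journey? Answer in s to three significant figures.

Δt = 24.4 s

Leg 1: 8.372 s is already measured on the platform.
Leg 2: γ = 1/√(1 − 0.507²) = 1/√0.7430 = 1.160; Δt_2 = 1.160 × 8.469 = 9.825 s.
Leg 3: γ = 1.648; Δt_3 = 1.648 × 3.761 = 6.198 s.
Total: 8.372 + 9.825 + 6.198 s.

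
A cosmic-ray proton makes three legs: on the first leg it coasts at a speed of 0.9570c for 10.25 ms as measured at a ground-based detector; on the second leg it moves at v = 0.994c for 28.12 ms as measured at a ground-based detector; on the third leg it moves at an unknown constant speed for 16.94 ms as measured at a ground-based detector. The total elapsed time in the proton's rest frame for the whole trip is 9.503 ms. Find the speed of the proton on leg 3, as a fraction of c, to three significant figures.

Leg 1: γ = 1/√(1 − 0.9570²) = 1/√0.08415 = 3.447; τ_1 = 10.25/3.447 = 2.973 ms.
Leg 2: γ = 1/√(1 − 0.994²) = 1/√0.01196 = 9.142; τ_2 = 28.12/9.142 = 3.076 ms.
Leg 3: speed unknown; τ_3 = 16.94/γ_3.
Total proper time: 2.973 + 3.076 + τ_3 = 9.503, so τ_3 = 9.503 − 6.049 = 3.454 ms.
γ_3 = 16.94/3.454 = 4.905; β = √(1 − 1/γ²) = √0.9584.

β = 0.979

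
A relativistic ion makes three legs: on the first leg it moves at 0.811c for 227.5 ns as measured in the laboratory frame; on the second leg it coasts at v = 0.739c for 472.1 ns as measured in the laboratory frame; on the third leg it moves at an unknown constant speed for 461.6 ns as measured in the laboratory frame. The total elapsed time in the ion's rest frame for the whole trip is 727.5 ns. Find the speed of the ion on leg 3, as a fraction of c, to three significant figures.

β = 0.801

Leg 1: γ = 1/√(1 − 0.811²) = 1/√0.3423 = 1.709; τ_1 = 227.5/1.709 = 133.1 ns.
Leg 2: γ = 1/√(1 − 0.739²) = 1/√0.4539 = 1.484; τ_2 = 472.1/1.484 = 318.1 ns.
Leg 3: speed unknown; τ_3 = 461.6/γ_3.
Total proper time: 133.1 + 318.1 + τ_3 = 727.5, so τ_3 = 727.5 − 451.2 = 276.3 ns.
γ_3 = 461.6/276.3 = 1.670; β = √(1 − 1/γ²) = √0.6416.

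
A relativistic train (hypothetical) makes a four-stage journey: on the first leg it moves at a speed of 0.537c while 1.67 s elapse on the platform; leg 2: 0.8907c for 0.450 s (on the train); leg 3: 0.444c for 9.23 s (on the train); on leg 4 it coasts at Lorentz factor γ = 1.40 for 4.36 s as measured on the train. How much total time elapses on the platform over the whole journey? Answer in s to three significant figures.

Δt = 19.1 s

Leg 1: 1.67 s is already measured on the platform.
Leg 2: γ = 1/√(1 − 0.8907²) = 1/√0.2067 = 2.200; Δt_2 = 2.200 × 0.450 = 0.9899 s.
Leg 3: γ = 1/√(1 − 0.444²) = 1/√0.8029 = 1.116; Δt_3 = 1.116 × 9.23 = 10.30 s.
Leg 4: γ = 1.40; Δt_4 = 1.400 × 4.36 = 6.104 s.
Total: 1.670 + 0.9899 + 10.30 + 6.104 s.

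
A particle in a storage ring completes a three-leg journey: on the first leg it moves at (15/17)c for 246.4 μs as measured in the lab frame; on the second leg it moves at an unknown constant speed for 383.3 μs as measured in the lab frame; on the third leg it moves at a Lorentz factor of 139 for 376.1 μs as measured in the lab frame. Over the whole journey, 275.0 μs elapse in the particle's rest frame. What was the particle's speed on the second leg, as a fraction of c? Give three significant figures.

β = 0.913

Leg 1: γ = 1/√(1 − (15/17)²) = 17/8 = 2.125; τ_1 = 246.4/2.125 = 116.0 μs.
Leg 2: speed unknown; τ_2 = 383.3/γ_2.
Leg 3: γ = 139; τ_3 = 376.1/139.0 = 2.706 μs.
Total proper time: 116.0 + τ_2 + 2.706 = 275.0, so τ_2 = 275.0 − 118.7 = 156.3 μs.
γ_2 = 383.3/156.3 = 2.452; β = √(1 − 1/γ²) = √0.8336.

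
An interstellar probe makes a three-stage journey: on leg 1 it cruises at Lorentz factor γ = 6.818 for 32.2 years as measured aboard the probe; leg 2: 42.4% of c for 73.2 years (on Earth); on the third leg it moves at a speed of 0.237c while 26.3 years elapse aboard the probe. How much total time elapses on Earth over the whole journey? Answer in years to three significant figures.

Leg 1: γ = 6.818; Δt_1 = 6.818 × 32.2 = 219.5 years.
Leg 2: 73.2 years is already measured on Earth.
Leg 3: γ = 1/√(1 − 0.237²) = 1/√0.9438 = 1.029; Δt_3 = 1.029 × 26.3 = 27.07 years.
Total: 219.5 + 73.20 + 27.07 years.

Δt = 320 years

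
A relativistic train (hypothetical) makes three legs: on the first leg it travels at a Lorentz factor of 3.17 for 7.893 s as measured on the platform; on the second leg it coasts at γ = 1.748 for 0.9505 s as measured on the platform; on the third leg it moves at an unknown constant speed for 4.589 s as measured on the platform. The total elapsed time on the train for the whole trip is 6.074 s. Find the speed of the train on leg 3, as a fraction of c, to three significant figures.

Leg 1: γ = 3.17; τ_1 = 7.893/3.170 = 2.490 s.
Leg 2: γ = 1.748; τ_2 = 0.9505/1.748 = 0.5438 s.
Leg 3: speed unknown; τ_3 = 4.589/γ_3.
Total proper time: 2.490 + 0.5438 + τ_3 = 6.074, so τ_3 = 6.074 − 3.034 = 3.040 s.
γ_3 = 4.589/3.040 = 1.509; β = √(1 − 1/γ²) = √0.5611.

β = 0.749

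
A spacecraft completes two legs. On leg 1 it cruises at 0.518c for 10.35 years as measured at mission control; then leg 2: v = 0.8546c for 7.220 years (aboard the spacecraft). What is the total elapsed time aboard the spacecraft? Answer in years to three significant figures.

τ = 16.1 years

Leg 1: γ = 1/√(1 − 0.518²) = 1/√0.7317 = 1.169; τ_1 = 10.35/1.169 = 8.853 years.
Leg 2: 7.220 years is already measured aboard the spacecraft.
Total: 8.853 + 7.220 years.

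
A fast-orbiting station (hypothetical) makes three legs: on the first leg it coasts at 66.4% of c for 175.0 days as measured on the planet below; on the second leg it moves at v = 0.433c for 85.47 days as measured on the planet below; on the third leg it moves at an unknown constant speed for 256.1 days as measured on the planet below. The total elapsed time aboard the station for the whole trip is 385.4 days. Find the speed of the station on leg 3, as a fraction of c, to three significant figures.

β = 0.721

Leg 1: β = 0.664; γ = 1/√(1 − 0.664²) = 1/√0.5591 = 1.337; τ_1 = 175.0/1.337 = 130.9 days.
Leg 2: γ = 1/√(1 − 0.433²) = 1/√0.8125 = 1.109; τ_2 = 85.47/1.109 = 77.04 days.
Leg 3: speed unknown; τ_3 = 256.1/γ_3.
Total proper time: 130.9 + 77.04 + τ_3 = 385.4, so τ_3 = 385.4 − 207.9 = 177.5 days.
γ_3 = 256.1/177.5 = 1.443; β = √(1 − 1/γ²) = √0.5196.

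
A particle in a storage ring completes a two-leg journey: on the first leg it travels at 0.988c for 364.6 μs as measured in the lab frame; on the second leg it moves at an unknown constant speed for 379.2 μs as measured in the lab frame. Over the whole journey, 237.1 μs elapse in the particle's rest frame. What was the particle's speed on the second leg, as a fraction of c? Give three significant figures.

β = 0.879

Leg 1: γ = 1/√(1 − 0.988²) = 1/√0.02386 = 6.474; τ_1 = 364.6/6.474 = 56.31 μs.
Leg 2: speed unknown; τ_2 = 379.2/γ_2.
Total proper time: 56.31 + τ_2 = 237.1, so τ_2 = 237.1 − 56.31 = 180.8 μs.
γ_2 = 379.2/180.8 = 2.098; β = √(1 − 1/γ²) = √0.7727.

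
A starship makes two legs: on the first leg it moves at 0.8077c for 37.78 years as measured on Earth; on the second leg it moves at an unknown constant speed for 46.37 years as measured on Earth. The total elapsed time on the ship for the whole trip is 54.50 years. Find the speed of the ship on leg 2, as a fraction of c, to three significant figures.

β = 0.719

Leg 1: γ = 1/√(1 − 0.8077²) = 1/√0.3476 = 1.696; τ_1 = 37.78/1.696 = 22.27 years.
Leg 2: speed unknown; τ_2 = 46.37/γ_2.
Total proper time: 22.27 + τ_2 = 54.50, so τ_2 = 54.50 − 22.27 = 32.23 years.
γ_2 = 46.37/32.23 = 1.439; β = √(1 − 1/γ²) = √0.5170.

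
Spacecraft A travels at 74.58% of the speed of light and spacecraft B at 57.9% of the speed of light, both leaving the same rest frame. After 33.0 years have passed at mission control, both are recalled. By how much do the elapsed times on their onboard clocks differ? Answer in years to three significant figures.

A: β = 0.7458; γ = 1/√(1 − 0.7458²) = 1/√0.4438 = 1.501; τ_A = 33.0/1.501 = 21.98 years.
B: β = 0.579; γ = 1/√(1 − 0.579²) = 1/√0.6648 = 1.227; τ_B = 33.0/1.227 = 26.91 years.

|τ_A − τ_B| = 4.92 years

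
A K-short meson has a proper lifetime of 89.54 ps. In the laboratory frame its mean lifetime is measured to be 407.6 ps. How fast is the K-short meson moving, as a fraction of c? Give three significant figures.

γ = Δt/τ₀ = 407.6/89.54 = 4.552
β = √(1 − 1/γ²) = √(1 − 0.04826) = √0.9517

v = 0.976c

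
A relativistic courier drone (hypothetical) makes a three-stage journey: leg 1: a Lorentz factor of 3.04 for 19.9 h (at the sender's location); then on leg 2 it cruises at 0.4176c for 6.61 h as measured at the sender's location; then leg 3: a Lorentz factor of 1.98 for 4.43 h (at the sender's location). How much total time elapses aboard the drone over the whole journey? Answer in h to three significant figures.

Leg 1: γ = 3.04; τ_1 = 19.9/3.040 = 6.546 h.
Leg 2: γ = 1/√(1 − 0.4176²) = 1/√0.8256 = 1.101; τ_2 = 6.61/1.101 = 6.006 h.
Leg 3: γ = 1.98; τ_3 = 4.43/1.980 = 2.237 h.
Total: 6.546 + 6.006 + 2.237 h.

τ = 14.8 h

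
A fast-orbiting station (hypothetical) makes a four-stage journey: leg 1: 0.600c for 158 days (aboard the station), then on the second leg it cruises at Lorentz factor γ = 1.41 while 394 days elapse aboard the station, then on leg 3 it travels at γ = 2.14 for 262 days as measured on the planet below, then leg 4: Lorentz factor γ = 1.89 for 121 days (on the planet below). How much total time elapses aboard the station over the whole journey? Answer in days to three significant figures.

Leg 1: 158 days is already measured aboard the station.
Leg 2: 394 days is already measured aboard the station.
Leg 3: γ = 2.14; τ_3 = 262/2.140 = 122.4 days.
Leg 4: γ = 1.89; τ_4 = 121/1.890 = 64.02 days.
Total: 158.0 + 394.0 + 122.4 + 64.02 days.

τ = 738 days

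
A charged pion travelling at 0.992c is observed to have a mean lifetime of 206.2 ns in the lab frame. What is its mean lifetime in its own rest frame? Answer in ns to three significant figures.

γ = 1/√(1 − 0.992²) = 1/√0.01594 = 7.922
The lab-frame lifetime is the dilated interval; the proper lifetime is τ₀ = Δt/γ = 206.2/7.922 ns.

τ₀ = 26.0 ns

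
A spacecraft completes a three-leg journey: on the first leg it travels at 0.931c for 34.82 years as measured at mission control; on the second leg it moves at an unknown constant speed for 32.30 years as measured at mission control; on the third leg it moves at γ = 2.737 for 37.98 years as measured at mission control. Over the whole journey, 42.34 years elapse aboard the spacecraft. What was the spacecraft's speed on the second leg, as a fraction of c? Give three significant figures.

Leg 1: γ = 1/√(1 − 0.931²) = 1/√0.1332 = 2.740; τ_1 = 34.82/2.740 = 12.71 years.
Leg 2: speed unknown; τ_2 = 32.30/γ_2.
Leg 3: γ = 2.737; τ_3 = 37.98/2.737 = 13.88 years.
Total proper time: 12.71 + τ_2 + 13.88 = 42.34, so τ_2 = 42.34 − 26.59 = 15.75 years.
γ_2 = 32.30/15.75 = 2.050; β = √(1 − 1/γ²) = √0.7621.

β = 0.873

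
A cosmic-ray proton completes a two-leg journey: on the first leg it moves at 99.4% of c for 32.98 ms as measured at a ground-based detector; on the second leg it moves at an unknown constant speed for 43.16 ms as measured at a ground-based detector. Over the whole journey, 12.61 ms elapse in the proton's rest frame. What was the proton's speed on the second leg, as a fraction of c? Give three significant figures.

Leg 1: β = 0.994; γ = 1/√(1 − 0.994²) = 1/√0.01196 = 9.142; τ_1 = 32.98/9.142 = 3.607 ms.
Leg 2: speed unknown; τ_2 = 43.16/γ_2.
Total proper time: 3.607 + τ_2 = 12.61, so τ_2 = 12.61 − 3.607 = 9.003 ms.
γ_2 = 43.16/9.003 = 4.794; β = √(1 − 1/γ²) = √0.9565.

β = 0.978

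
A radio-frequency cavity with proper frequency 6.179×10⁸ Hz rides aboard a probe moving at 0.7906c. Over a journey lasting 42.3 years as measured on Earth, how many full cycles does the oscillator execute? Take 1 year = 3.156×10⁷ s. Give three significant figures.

N = 5.05×10¹⁷

γ = 1/√(1 − 0.7906²) = 1/√0.3750 = 1.633
The oscillator's own cycle count is N = f × τ where τ is the proper time aboard the probe. τ = Δt/γ = 42.3/1.633 = 25.90 years = 8.175×10⁸ s.
N = 6.179×10⁸ × 8.175×10⁸ = 5.051×10¹⁷.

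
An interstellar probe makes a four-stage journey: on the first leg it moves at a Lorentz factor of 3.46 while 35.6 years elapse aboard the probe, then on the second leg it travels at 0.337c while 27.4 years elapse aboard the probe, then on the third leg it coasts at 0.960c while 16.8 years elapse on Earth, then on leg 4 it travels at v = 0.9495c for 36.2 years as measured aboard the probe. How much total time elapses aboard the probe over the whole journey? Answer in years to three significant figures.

Leg 1: 35.6 years is already measured aboard the probe.
Leg 2: 27.4 years is already measured aboard the probe.
Leg 3: γ = 1/√(1 − 0.960²) = 25/7 ≈ 3.571; τ_3 = 16.8/3.571 = 4.704 years.
Leg 4: 36.2 years is already measured aboard the probe.
Total: 35.60 + 27.40 + 4.704 + 36.20 years.

τ = 104 years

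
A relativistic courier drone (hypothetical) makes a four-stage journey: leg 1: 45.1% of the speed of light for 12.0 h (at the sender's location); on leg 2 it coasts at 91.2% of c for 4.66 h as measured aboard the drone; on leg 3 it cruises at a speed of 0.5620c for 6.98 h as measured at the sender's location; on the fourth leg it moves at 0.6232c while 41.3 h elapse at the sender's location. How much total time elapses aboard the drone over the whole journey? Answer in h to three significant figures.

τ = 53.4 h

Leg 1: β = 0.451; γ = 1/√(1 − 0.451²) = 1/√0.7966 = 1.120; τ_1 = 12.0/1.120 = 10.71 h.
Leg 2: 4.66 h is already measured aboard the drone.
Leg 3: γ = 1/√(1 − 0.5620²) = 1/√0.6842 = 1.209; τ_3 = 6.98/1.209 = 5.773 h.
Leg 4: γ = 1/√(1 − 0.6232²) = 1/√0.6116 = 1.279; τ_4 = 41.3/1.279 = 32.30 h.
Total: 10.71 + 4.660 + 5.773 + 32.30 h.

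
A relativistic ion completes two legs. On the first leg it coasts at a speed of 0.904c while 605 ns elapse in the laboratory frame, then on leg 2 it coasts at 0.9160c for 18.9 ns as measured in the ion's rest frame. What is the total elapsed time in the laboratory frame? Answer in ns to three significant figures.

Δt = 652 ns

Leg 1: 605 ns is already measured in the laboratory frame.
Leg 2: γ = 1/√(1 − 0.9160²) = 1/√0.1609 = 2.493; Δt_2 = 2.493 × 18.9 = 47.11 ns.
Total: 605.0 + 47.11 ns.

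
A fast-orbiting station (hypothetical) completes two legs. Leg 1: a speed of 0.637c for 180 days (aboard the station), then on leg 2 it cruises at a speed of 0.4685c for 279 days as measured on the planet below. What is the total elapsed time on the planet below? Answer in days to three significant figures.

Leg 1: γ = 1/√(1 − 0.637²) = 1/√0.5942 = 1.297; Δt_1 = 1.297 × 180 = 233.5 days.
Leg 2: 279 days is already measured on the planet below.
Total: 233.5 + 279.0 days.

Δt = 513 days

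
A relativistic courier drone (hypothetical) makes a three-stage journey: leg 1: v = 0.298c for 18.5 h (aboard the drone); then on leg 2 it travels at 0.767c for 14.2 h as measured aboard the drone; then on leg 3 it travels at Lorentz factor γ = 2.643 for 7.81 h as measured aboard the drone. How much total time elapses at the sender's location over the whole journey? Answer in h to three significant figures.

Leg 1: γ = 1/√(1 − 0.298²) = 1/√0.9112 = 1.048; Δt_1 = 1.048 × 18.5 = 19.38 h.
Leg 2: γ = 1/√(1 − 0.767²) = 1/√0.4117 = 1.558; Δt_2 = 1.558 × 14.2 = 22.13 h.
Leg 3: γ = 2.643; Δt_3 = 2.643 × 7.81 = 20.64 h.
Total: 19.38 + 22.13 + 20.64 h.

Δt = 62.2 h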